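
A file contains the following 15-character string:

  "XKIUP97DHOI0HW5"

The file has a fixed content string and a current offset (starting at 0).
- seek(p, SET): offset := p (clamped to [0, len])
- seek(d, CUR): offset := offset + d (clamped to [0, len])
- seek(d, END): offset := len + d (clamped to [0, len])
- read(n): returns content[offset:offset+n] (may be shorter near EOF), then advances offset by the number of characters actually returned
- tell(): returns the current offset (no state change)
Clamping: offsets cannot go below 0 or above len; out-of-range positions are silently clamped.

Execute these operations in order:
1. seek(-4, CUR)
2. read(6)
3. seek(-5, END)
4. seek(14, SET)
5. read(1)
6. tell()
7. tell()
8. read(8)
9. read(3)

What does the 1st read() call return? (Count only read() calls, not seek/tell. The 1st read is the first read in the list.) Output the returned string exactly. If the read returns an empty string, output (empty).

Answer: XKIUP9

Derivation:
After 1 (seek(-4, CUR)): offset=0
After 2 (read(6)): returned 'XKIUP9', offset=6
After 3 (seek(-5, END)): offset=10
After 4 (seek(14, SET)): offset=14
After 5 (read(1)): returned '5', offset=15
After 6 (tell()): offset=15
After 7 (tell()): offset=15
After 8 (read(8)): returned '', offset=15
After 9 (read(3)): returned '', offset=15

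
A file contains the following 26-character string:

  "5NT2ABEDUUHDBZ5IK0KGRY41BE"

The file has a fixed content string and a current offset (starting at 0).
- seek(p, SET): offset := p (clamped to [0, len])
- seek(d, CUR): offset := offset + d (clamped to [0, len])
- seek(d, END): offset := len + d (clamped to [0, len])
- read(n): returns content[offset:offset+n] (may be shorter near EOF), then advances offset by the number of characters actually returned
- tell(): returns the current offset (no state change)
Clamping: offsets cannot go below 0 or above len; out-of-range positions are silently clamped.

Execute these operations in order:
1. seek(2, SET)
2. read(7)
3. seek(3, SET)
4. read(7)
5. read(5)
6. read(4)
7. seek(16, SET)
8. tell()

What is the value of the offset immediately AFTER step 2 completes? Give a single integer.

Answer: 9

Derivation:
After 1 (seek(2, SET)): offset=2
After 2 (read(7)): returned 'T2ABEDU', offset=9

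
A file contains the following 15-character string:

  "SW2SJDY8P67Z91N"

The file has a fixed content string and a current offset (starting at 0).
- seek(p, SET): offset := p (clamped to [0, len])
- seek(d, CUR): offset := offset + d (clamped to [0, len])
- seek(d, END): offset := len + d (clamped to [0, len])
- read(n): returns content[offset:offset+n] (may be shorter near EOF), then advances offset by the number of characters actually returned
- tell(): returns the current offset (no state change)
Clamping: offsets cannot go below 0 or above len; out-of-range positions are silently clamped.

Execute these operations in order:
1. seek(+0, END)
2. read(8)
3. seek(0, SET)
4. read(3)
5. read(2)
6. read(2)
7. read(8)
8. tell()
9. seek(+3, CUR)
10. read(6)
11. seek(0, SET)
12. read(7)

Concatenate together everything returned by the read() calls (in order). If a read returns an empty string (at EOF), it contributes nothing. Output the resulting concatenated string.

Answer: SW2SJDY8P67Z91NSW2SJDY

Derivation:
After 1 (seek(+0, END)): offset=15
After 2 (read(8)): returned '', offset=15
After 3 (seek(0, SET)): offset=0
After 4 (read(3)): returned 'SW2', offset=3
After 5 (read(2)): returned 'SJ', offset=5
After 6 (read(2)): returned 'DY', offset=7
After 7 (read(8)): returned '8P67Z91N', offset=15
After 8 (tell()): offset=15
After 9 (seek(+3, CUR)): offset=15
After 10 (read(6)): returned '', offset=15
After 11 (seek(0, SET)): offset=0
After 12 (read(7)): returned 'SW2SJDY', offset=7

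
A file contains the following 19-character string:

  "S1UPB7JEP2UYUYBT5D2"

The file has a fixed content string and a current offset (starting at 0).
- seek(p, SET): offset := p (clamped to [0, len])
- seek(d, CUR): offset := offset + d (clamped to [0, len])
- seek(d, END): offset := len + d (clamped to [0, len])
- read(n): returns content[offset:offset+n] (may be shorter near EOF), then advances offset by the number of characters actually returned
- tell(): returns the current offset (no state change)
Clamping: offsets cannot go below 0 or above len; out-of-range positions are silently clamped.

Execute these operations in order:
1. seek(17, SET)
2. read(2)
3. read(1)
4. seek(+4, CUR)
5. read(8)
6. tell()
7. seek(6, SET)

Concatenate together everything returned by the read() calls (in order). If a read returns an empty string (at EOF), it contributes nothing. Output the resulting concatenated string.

Answer: D2

Derivation:
After 1 (seek(17, SET)): offset=17
After 2 (read(2)): returned 'D2', offset=19
After 3 (read(1)): returned '', offset=19
After 4 (seek(+4, CUR)): offset=19
After 5 (read(8)): returned '', offset=19
After 6 (tell()): offset=19
After 7 (seek(6, SET)): offset=6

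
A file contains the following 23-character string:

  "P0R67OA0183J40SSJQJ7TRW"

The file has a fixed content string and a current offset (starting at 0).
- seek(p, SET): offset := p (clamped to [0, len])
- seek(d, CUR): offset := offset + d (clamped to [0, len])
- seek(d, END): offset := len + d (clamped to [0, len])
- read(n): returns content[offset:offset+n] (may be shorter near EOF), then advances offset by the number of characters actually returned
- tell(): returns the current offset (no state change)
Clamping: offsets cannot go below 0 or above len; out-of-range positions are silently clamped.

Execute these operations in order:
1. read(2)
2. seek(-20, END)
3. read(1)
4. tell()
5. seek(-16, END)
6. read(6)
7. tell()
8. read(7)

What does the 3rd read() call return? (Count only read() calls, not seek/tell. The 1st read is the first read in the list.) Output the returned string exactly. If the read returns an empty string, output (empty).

Answer: 0183J4

Derivation:
After 1 (read(2)): returned 'P0', offset=2
After 2 (seek(-20, END)): offset=3
After 3 (read(1)): returned '6', offset=4
After 4 (tell()): offset=4
After 5 (seek(-16, END)): offset=7
After 6 (read(6)): returned '0183J4', offset=13
After 7 (tell()): offset=13
After 8 (read(7)): returned '0SSJQJ7', offset=20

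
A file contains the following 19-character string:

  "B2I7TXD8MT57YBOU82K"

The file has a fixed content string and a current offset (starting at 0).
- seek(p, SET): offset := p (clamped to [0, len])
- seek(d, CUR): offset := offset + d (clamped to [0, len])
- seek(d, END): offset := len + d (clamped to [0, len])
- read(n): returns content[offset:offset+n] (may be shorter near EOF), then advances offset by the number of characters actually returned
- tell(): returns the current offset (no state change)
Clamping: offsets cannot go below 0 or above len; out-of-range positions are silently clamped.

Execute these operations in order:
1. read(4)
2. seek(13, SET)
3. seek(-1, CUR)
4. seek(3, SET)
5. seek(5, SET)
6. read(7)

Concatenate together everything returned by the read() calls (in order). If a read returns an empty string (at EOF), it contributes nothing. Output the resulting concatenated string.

After 1 (read(4)): returned 'B2I7', offset=4
After 2 (seek(13, SET)): offset=13
After 3 (seek(-1, CUR)): offset=12
After 4 (seek(3, SET)): offset=3
After 5 (seek(5, SET)): offset=5
After 6 (read(7)): returned 'XD8MT57', offset=12

Answer: B2I7XD8MT57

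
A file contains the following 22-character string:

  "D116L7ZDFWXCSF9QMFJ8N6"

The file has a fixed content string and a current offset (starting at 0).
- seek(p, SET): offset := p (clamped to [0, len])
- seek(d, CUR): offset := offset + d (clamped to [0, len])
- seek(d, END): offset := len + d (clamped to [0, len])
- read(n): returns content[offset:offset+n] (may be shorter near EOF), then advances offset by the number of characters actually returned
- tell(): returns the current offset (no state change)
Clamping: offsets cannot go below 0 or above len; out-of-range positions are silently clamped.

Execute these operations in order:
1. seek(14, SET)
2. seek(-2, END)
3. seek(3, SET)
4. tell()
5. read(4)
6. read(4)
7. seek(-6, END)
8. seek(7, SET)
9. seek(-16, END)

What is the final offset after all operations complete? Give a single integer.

After 1 (seek(14, SET)): offset=14
After 2 (seek(-2, END)): offset=20
After 3 (seek(3, SET)): offset=3
After 4 (tell()): offset=3
After 5 (read(4)): returned '6L7Z', offset=7
After 6 (read(4)): returned 'DFWX', offset=11
After 7 (seek(-6, END)): offset=16
After 8 (seek(7, SET)): offset=7
After 9 (seek(-16, END)): offset=6

Answer: 6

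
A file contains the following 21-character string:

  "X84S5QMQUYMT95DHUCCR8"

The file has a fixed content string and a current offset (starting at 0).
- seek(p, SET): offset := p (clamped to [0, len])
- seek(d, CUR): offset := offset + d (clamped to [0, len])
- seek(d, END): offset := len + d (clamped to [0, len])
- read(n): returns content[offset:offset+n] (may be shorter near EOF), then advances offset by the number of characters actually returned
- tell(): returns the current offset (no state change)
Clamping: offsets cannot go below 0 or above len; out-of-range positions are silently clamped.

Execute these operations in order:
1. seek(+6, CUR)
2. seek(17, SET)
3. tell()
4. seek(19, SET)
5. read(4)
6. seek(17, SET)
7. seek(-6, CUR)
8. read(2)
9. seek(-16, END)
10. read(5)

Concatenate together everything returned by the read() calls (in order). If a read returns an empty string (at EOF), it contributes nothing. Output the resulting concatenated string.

Answer: R8T9QMQUY

Derivation:
After 1 (seek(+6, CUR)): offset=6
After 2 (seek(17, SET)): offset=17
After 3 (tell()): offset=17
After 4 (seek(19, SET)): offset=19
After 5 (read(4)): returned 'R8', offset=21
After 6 (seek(17, SET)): offset=17
After 7 (seek(-6, CUR)): offset=11
After 8 (read(2)): returned 'T9', offset=13
After 9 (seek(-16, END)): offset=5
After 10 (read(5)): returned 'QMQUY', offset=10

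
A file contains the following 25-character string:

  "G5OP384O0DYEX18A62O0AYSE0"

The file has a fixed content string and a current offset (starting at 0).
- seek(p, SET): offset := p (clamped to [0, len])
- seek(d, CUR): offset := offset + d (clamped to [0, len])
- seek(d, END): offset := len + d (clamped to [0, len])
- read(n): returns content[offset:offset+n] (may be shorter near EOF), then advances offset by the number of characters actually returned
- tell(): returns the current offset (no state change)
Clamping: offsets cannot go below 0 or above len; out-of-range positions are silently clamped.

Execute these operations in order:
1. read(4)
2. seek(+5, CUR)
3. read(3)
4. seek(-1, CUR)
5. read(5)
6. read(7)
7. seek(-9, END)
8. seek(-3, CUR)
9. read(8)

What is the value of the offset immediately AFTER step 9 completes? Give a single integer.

Answer: 21

Derivation:
After 1 (read(4)): returned 'G5OP', offset=4
After 2 (seek(+5, CUR)): offset=9
After 3 (read(3)): returned 'DYE', offset=12
After 4 (seek(-1, CUR)): offset=11
After 5 (read(5)): returned 'EX18A', offset=16
After 6 (read(7)): returned '62O0AYS', offset=23
After 7 (seek(-9, END)): offset=16
After 8 (seek(-3, CUR)): offset=13
After 9 (read(8)): returned '18A62O0A', offset=21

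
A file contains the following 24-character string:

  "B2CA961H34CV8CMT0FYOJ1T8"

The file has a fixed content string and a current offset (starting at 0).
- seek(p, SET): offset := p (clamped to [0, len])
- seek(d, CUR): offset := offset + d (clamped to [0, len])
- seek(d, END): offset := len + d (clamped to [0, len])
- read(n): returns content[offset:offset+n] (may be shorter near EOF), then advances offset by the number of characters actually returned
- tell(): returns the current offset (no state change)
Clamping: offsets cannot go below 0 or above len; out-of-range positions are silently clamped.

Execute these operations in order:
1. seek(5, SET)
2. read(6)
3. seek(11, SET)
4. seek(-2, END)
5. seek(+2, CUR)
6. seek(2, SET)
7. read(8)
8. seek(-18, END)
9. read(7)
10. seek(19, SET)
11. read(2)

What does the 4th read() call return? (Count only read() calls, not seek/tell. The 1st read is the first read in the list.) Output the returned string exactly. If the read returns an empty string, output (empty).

After 1 (seek(5, SET)): offset=5
After 2 (read(6)): returned '61H34C', offset=11
After 3 (seek(11, SET)): offset=11
After 4 (seek(-2, END)): offset=22
After 5 (seek(+2, CUR)): offset=24
After 6 (seek(2, SET)): offset=2
After 7 (read(8)): returned 'CA961H34', offset=10
After 8 (seek(-18, END)): offset=6
After 9 (read(7)): returned '1H34CV8', offset=13
After 10 (seek(19, SET)): offset=19
After 11 (read(2)): returned 'OJ', offset=21

Answer: OJ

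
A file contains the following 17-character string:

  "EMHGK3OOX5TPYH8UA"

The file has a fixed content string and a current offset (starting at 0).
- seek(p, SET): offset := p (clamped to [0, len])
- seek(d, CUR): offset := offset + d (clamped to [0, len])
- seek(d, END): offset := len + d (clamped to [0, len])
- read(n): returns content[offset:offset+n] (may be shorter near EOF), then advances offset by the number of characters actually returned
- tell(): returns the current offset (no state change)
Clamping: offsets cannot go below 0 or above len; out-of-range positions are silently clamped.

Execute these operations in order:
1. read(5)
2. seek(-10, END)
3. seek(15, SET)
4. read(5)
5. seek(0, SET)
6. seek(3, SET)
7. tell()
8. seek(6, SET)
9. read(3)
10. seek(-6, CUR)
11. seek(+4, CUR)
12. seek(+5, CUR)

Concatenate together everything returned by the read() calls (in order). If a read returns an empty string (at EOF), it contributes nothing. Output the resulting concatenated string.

Answer: EMHGKUAOOX

Derivation:
After 1 (read(5)): returned 'EMHGK', offset=5
After 2 (seek(-10, END)): offset=7
After 3 (seek(15, SET)): offset=15
After 4 (read(5)): returned 'UA', offset=17
After 5 (seek(0, SET)): offset=0
After 6 (seek(3, SET)): offset=3
After 7 (tell()): offset=3
After 8 (seek(6, SET)): offset=6
After 9 (read(3)): returned 'OOX', offset=9
After 10 (seek(-6, CUR)): offset=3
After 11 (seek(+4, CUR)): offset=7
After 12 (seek(+5, CUR)): offset=12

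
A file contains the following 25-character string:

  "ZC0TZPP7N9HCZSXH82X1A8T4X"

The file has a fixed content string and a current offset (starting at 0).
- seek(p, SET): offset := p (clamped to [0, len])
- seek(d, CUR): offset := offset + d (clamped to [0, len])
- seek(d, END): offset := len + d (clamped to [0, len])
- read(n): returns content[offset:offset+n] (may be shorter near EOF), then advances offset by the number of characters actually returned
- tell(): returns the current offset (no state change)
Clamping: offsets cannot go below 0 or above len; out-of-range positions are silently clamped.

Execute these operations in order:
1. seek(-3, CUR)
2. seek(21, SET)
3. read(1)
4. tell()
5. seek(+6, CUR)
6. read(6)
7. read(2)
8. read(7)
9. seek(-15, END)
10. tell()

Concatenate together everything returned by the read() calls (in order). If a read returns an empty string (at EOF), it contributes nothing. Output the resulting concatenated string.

After 1 (seek(-3, CUR)): offset=0
After 2 (seek(21, SET)): offset=21
After 3 (read(1)): returned '8', offset=22
After 4 (tell()): offset=22
After 5 (seek(+6, CUR)): offset=25
After 6 (read(6)): returned '', offset=25
After 7 (read(2)): returned '', offset=25
After 8 (read(7)): returned '', offset=25
After 9 (seek(-15, END)): offset=10
After 10 (tell()): offset=10

Answer: 8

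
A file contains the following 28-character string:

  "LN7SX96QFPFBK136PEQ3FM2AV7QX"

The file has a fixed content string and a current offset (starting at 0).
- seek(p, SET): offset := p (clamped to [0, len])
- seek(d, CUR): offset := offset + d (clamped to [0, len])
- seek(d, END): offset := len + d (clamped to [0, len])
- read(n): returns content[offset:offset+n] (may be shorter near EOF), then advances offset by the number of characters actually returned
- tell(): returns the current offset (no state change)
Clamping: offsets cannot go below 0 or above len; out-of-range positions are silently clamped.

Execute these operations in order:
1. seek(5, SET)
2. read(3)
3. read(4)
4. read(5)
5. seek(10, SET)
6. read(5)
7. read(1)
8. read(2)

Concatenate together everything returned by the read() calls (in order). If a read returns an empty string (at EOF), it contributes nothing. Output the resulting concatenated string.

Answer: 96QFPFBK136PFBK136PE

Derivation:
After 1 (seek(5, SET)): offset=5
After 2 (read(3)): returned '96Q', offset=8
After 3 (read(4)): returned 'FPFB', offset=12
After 4 (read(5)): returned 'K136P', offset=17
After 5 (seek(10, SET)): offset=10
After 6 (read(5)): returned 'FBK13', offset=15
After 7 (read(1)): returned '6', offset=16
After 8 (read(2)): returned 'PE', offset=18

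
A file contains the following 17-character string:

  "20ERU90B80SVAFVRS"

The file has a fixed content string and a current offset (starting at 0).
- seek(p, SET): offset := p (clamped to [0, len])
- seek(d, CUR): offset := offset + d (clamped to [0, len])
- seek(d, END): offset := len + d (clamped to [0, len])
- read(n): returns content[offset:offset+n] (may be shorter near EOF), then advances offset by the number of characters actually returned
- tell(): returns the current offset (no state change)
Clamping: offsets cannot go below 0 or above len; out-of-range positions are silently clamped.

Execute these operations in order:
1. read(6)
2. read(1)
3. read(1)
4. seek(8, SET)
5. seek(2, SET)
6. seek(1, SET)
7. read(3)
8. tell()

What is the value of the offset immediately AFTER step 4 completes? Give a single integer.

Answer: 8

Derivation:
After 1 (read(6)): returned '20ERU9', offset=6
After 2 (read(1)): returned '0', offset=7
After 3 (read(1)): returned 'B', offset=8
After 4 (seek(8, SET)): offset=8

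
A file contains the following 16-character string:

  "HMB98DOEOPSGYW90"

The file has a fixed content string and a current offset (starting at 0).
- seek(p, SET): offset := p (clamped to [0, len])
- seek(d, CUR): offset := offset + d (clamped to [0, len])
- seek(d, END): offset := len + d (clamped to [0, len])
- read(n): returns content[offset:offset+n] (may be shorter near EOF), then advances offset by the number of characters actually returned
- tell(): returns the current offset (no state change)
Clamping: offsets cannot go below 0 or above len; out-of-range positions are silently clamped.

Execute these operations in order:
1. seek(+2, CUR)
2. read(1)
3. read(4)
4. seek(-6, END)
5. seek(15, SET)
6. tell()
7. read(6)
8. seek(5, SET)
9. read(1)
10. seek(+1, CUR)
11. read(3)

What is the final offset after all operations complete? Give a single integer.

After 1 (seek(+2, CUR)): offset=2
After 2 (read(1)): returned 'B', offset=3
After 3 (read(4)): returned '98DO', offset=7
After 4 (seek(-6, END)): offset=10
After 5 (seek(15, SET)): offset=15
After 6 (tell()): offset=15
After 7 (read(6)): returned '0', offset=16
After 8 (seek(5, SET)): offset=5
After 9 (read(1)): returned 'D', offset=6
After 10 (seek(+1, CUR)): offset=7
After 11 (read(3)): returned 'EOP', offset=10

Answer: 10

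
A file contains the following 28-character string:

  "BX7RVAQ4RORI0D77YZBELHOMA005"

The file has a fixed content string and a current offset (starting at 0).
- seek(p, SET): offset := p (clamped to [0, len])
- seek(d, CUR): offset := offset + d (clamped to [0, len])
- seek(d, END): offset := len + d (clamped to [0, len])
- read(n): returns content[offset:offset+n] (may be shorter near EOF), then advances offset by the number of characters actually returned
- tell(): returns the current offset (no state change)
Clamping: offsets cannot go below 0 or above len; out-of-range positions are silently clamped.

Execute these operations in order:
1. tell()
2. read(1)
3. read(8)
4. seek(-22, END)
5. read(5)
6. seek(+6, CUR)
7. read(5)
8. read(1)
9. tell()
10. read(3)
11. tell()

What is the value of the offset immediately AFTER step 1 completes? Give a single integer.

After 1 (tell()): offset=0

Answer: 0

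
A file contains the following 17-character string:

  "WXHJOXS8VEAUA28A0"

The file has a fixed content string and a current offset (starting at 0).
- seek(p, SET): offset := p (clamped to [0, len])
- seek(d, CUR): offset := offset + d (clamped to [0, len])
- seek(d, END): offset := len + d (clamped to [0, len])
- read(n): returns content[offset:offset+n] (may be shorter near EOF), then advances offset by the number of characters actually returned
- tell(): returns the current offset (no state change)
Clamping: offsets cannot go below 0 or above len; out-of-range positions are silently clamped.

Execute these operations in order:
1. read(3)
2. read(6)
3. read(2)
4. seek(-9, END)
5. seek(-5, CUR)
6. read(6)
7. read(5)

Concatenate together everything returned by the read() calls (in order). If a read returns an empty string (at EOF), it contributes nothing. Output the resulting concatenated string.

Answer: WXHJOXS8VEAJOXS8VEAUA2

Derivation:
After 1 (read(3)): returned 'WXH', offset=3
After 2 (read(6)): returned 'JOXS8V', offset=9
After 3 (read(2)): returned 'EA', offset=11
After 4 (seek(-9, END)): offset=8
After 5 (seek(-5, CUR)): offset=3
After 6 (read(6)): returned 'JOXS8V', offset=9
After 7 (read(5)): returned 'EAUA2', offset=14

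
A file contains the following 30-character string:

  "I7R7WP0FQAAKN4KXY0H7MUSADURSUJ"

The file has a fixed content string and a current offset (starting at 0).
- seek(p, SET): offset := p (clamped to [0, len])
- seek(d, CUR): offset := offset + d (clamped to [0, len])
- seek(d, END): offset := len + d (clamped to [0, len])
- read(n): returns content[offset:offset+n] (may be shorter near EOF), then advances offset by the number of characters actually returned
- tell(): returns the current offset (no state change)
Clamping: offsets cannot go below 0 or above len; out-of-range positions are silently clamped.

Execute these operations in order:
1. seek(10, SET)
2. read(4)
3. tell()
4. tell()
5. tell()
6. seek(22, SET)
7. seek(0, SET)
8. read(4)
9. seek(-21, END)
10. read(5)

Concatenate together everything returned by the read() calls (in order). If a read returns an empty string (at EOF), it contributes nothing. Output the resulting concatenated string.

After 1 (seek(10, SET)): offset=10
After 2 (read(4)): returned 'AKN4', offset=14
After 3 (tell()): offset=14
After 4 (tell()): offset=14
After 5 (tell()): offset=14
After 6 (seek(22, SET)): offset=22
After 7 (seek(0, SET)): offset=0
After 8 (read(4)): returned 'I7R7', offset=4
After 9 (seek(-21, END)): offset=9
After 10 (read(5)): returned 'AAKN4', offset=14

Answer: AKN4I7R7AAKN4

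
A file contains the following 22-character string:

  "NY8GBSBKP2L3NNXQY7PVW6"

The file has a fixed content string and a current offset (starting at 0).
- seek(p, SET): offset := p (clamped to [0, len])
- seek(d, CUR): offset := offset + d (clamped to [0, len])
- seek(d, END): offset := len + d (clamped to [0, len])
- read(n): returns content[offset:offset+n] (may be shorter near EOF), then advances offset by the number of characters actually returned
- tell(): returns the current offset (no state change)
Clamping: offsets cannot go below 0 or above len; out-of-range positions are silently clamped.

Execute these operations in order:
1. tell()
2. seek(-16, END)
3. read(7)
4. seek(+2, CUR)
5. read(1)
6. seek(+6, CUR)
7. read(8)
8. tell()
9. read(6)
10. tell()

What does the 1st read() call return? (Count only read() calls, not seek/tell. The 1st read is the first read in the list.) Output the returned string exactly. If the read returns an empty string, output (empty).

After 1 (tell()): offset=0
After 2 (seek(-16, END)): offset=6
After 3 (read(7)): returned 'BKP2L3N', offset=13
After 4 (seek(+2, CUR)): offset=15
After 5 (read(1)): returned 'Q', offset=16
After 6 (seek(+6, CUR)): offset=22
After 7 (read(8)): returned '', offset=22
After 8 (tell()): offset=22
After 9 (read(6)): returned '', offset=22
After 10 (tell()): offset=22

Answer: BKP2L3N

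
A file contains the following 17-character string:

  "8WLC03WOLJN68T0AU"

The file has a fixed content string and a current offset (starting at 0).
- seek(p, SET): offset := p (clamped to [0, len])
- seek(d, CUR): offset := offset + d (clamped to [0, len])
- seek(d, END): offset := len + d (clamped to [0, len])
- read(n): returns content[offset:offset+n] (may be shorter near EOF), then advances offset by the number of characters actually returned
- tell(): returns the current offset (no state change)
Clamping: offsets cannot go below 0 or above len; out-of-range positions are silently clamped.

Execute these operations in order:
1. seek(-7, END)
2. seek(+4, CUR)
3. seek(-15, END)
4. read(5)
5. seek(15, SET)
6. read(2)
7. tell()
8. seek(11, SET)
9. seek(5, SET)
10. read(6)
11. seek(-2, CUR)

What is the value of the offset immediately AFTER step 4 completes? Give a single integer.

Answer: 7

Derivation:
After 1 (seek(-7, END)): offset=10
After 2 (seek(+4, CUR)): offset=14
After 3 (seek(-15, END)): offset=2
After 4 (read(5)): returned 'LC03W', offset=7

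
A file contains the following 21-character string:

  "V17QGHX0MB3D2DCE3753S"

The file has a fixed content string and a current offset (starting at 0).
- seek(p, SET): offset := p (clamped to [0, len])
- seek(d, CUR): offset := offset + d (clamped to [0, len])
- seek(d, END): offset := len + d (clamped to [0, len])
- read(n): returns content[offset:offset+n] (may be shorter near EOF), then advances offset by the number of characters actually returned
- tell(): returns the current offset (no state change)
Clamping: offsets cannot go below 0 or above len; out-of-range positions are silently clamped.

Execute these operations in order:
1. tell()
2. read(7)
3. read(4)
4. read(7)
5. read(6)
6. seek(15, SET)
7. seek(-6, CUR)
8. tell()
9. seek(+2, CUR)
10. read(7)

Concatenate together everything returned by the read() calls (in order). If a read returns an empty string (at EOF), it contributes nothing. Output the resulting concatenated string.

After 1 (tell()): offset=0
After 2 (read(7)): returned 'V17QGHX', offset=7
After 3 (read(4)): returned '0MB3', offset=11
After 4 (read(7)): returned 'D2DCE37', offset=18
After 5 (read(6)): returned '53S', offset=21
After 6 (seek(15, SET)): offset=15
After 7 (seek(-6, CUR)): offset=9
After 8 (tell()): offset=9
After 9 (seek(+2, CUR)): offset=11
After 10 (read(7)): returned 'D2DCE37', offset=18

Answer: V17QGHX0MB3D2DCE3753SD2DCE37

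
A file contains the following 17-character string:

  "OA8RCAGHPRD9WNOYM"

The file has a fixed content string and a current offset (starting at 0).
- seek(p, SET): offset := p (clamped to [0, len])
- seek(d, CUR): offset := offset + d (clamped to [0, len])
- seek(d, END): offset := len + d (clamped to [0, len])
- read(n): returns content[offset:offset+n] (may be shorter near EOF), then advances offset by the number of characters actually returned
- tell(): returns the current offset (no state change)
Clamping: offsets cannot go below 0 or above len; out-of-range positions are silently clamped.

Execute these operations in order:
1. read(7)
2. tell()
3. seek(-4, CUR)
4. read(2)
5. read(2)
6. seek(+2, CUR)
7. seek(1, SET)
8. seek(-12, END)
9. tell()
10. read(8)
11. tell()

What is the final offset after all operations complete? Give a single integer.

Answer: 13

Derivation:
After 1 (read(7)): returned 'OA8RCAG', offset=7
After 2 (tell()): offset=7
After 3 (seek(-4, CUR)): offset=3
After 4 (read(2)): returned 'RC', offset=5
After 5 (read(2)): returned 'AG', offset=7
After 6 (seek(+2, CUR)): offset=9
After 7 (seek(1, SET)): offset=1
After 8 (seek(-12, END)): offset=5
After 9 (tell()): offset=5
After 10 (read(8)): returned 'AGHPRD9W', offset=13
After 11 (tell()): offset=13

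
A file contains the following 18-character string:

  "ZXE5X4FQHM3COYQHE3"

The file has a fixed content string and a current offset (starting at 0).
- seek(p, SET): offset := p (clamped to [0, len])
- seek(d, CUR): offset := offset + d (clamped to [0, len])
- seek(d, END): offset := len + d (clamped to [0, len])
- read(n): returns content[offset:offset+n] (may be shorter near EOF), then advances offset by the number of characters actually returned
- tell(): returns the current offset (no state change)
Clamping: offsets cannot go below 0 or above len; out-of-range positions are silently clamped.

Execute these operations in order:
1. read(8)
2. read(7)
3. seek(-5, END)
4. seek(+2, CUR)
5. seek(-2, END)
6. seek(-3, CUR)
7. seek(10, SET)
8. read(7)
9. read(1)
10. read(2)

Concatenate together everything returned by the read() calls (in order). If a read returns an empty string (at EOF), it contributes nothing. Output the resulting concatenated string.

Answer: ZXE5X4FQHM3COYQ3COYQHE3

Derivation:
After 1 (read(8)): returned 'ZXE5X4FQ', offset=8
After 2 (read(7)): returned 'HM3COYQ', offset=15
After 3 (seek(-5, END)): offset=13
After 4 (seek(+2, CUR)): offset=15
After 5 (seek(-2, END)): offset=16
After 6 (seek(-3, CUR)): offset=13
After 7 (seek(10, SET)): offset=10
After 8 (read(7)): returned '3COYQHE', offset=17
After 9 (read(1)): returned '3', offset=18
After 10 (read(2)): returned '', offset=18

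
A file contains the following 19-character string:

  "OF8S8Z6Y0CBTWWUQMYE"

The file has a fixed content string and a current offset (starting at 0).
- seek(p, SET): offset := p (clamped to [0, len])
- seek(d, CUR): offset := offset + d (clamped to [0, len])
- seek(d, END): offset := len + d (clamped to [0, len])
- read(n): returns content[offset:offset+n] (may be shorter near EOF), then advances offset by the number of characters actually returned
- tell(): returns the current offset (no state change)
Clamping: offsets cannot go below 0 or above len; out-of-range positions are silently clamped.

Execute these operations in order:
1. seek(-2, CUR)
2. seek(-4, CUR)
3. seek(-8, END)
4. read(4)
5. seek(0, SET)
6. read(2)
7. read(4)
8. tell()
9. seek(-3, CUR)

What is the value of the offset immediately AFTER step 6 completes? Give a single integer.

Answer: 2

Derivation:
After 1 (seek(-2, CUR)): offset=0
After 2 (seek(-4, CUR)): offset=0
After 3 (seek(-8, END)): offset=11
After 4 (read(4)): returned 'TWWU', offset=15
After 5 (seek(0, SET)): offset=0
After 6 (read(2)): returned 'OF', offset=2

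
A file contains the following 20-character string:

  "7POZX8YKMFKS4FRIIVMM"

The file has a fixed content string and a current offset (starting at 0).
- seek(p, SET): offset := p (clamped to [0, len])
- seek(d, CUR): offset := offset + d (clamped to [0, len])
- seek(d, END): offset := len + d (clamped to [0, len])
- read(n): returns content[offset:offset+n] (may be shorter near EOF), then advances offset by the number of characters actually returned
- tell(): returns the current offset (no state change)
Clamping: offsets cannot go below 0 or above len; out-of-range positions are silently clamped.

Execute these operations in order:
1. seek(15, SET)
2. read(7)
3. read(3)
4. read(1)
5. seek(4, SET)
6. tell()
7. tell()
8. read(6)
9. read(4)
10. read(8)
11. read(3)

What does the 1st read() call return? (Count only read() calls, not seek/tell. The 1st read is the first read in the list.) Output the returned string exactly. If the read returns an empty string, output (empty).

Answer: IIVMM

Derivation:
After 1 (seek(15, SET)): offset=15
After 2 (read(7)): returned 'IIVMM', offset=20
After 3 (read(3)): returned '', offset=20
After 4 (read(1)): returned '', offset=20
After 5 (seek(4, SET)): offset=4
After 6 (tell()): offset=4
After 7 (tell()): offset=4
After 8 (read(6)): returned 'X8YKMF', offset=10
After 9 (read(4)): returned 'KS4F', offset=14
After 10 (read(8)): returned 'RIIVMM', offset=20
After 11 (read(3)): returned '', offset=20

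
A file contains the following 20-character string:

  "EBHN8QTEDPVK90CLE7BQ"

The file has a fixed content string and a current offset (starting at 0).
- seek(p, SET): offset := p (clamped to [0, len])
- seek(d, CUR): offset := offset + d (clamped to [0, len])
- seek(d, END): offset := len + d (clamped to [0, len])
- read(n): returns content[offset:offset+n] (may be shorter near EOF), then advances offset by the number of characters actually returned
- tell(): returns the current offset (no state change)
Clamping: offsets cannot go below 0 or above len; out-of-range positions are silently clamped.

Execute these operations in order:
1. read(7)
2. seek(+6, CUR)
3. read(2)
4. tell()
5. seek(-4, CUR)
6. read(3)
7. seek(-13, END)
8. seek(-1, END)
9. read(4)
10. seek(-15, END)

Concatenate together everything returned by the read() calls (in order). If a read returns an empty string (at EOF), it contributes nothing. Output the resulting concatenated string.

After 1 (read(7)): returned 'EBHN8QT', offset=7
After 2 (seek(+6, CUR)): offset=13
After 3 (read(2)): returned '0C', offset=15
After 4 (tell()): offset=15
After 5 (seek(-4, CUR)): offset=11
After 6 (read(3)): returned 'K90', offset=14
After 7 (seek(-13, END)): offset=7
After 8 (seek(-1, END)): offset=19
After 9 (read(4)): returned 'Q', offset=20
After 10 (seek(-15, END)): offset=5

Answer: EBHN8QT0CK90Q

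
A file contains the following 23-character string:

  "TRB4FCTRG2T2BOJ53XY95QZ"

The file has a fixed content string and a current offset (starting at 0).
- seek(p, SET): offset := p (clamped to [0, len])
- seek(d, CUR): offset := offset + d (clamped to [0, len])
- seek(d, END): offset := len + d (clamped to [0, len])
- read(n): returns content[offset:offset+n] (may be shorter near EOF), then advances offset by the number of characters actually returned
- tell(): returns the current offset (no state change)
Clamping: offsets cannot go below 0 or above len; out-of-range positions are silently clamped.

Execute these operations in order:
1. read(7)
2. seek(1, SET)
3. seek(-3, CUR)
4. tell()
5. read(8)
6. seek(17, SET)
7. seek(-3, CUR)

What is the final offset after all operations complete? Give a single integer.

After 1 (read(7)): returned 'TRB4FCT', offset=7
After 2 (seek(1, SET)): offset=1
After 3 (seek(-3, CUR)): offset=0
After 4 (tell()): offset=0
After 5 (read(8)): returned 'TRB4FCTR', offset=8
After 6 (seek(17, SET)): offset=17
After 7 (seek(-3, CUR)): offset=14

Answer: 14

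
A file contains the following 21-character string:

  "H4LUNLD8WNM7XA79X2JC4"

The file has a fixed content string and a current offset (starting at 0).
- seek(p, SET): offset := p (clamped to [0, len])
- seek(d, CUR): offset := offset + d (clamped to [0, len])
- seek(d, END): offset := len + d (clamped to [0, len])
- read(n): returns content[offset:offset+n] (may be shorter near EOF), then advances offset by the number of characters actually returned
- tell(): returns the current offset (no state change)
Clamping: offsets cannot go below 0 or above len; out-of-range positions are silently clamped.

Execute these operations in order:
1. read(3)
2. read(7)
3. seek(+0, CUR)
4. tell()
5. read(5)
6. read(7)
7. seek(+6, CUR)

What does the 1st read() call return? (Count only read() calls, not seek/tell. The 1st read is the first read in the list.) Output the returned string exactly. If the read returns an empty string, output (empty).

Answer: H4L

Derivation:
After 1 (read(3)): returned 'H4L', offset=3
After 2 (read(7)): returned 'UNLD8WN', offset=10
After 3 (seek(+0, CUR)): offset=10
After 4 (tell()): offset=10
After 5 (read(5)): returned 'M7XA7', offset=15
After 6 (read(7)): returned '9X2JC4', offset=21
After 7 (seek(+6, CUR)): offset=21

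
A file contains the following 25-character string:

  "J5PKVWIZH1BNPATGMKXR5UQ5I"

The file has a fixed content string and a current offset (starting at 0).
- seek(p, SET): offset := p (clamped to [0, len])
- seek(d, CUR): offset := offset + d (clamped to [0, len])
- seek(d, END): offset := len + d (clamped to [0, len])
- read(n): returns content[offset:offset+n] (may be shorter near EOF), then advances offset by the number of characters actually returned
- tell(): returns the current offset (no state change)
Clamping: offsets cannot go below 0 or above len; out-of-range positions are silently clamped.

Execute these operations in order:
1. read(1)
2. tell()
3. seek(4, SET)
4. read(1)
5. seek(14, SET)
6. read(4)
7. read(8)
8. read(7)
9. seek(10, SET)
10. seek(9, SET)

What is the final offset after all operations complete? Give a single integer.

Answer: 9

Derivation:
After 1 (read(1)): returned 'J', offset=1
After 2 (tell()): offset=1
After 3 (seek(4, SET)): offset=4
After 4 (read(1)): returned 'V', offset=5
After 5 (seek(14, SET)): offset=14
After 6 (read(4)): returned 'TGMK', offset=18
After 7 (read(8)): returned 'XR5UQ5I', offset=25
After 8 (read(7)): returned '', offset=25
After 9 (seek(10, SET)): offset=10
After 10 (seek(9, SET)): offset=9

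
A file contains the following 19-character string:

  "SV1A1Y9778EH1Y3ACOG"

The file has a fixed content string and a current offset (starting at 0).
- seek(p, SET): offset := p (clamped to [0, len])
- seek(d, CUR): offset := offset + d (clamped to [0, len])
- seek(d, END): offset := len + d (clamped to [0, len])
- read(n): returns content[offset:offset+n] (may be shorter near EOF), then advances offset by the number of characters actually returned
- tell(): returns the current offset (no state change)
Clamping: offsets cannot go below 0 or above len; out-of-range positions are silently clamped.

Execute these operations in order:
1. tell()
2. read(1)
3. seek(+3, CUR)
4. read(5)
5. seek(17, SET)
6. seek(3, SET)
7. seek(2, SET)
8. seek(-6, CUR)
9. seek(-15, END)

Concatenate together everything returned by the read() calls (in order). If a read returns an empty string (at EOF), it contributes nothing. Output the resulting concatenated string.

Answer: S1Y977

Derivation:
After 1 (tell()): offset=0
After 2 (read(1)): returned 'S', offset=1
After 3 (seek(+3, CUR)): offset=4
After 4 (read(5)): returned '1Y977', offset=9
After 5 (seek(17, SET)): offset=17
After 6 (seek(3, SET)): offset=3
After 7 (seek(2, SET)): offset=2
After 8 (seek(-6, CUR)): offset=0
After 9 (seek(-15, END)): offset=4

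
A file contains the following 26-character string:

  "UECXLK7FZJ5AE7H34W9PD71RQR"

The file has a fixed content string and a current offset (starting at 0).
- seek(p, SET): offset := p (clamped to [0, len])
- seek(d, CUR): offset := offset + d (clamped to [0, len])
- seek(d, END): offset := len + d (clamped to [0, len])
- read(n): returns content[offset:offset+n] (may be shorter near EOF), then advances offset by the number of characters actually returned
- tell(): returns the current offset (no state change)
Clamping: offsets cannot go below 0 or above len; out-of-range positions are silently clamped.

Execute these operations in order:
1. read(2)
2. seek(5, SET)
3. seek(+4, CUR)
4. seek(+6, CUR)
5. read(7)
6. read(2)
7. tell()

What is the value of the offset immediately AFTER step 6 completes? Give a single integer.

Answer: 24

Derivation:
After 1 (read(2)): returned 'UE', offset=2
After 2 (seek(5, SET)): offset=5
After 3 (seek(+4, CUR)): offset=9
After 4 (seek(+6, CUR)): offset=15
After 5 (read(7)): returned '34W9PD7', offset=22
After 6 (read(2)): returned '1R', offset=24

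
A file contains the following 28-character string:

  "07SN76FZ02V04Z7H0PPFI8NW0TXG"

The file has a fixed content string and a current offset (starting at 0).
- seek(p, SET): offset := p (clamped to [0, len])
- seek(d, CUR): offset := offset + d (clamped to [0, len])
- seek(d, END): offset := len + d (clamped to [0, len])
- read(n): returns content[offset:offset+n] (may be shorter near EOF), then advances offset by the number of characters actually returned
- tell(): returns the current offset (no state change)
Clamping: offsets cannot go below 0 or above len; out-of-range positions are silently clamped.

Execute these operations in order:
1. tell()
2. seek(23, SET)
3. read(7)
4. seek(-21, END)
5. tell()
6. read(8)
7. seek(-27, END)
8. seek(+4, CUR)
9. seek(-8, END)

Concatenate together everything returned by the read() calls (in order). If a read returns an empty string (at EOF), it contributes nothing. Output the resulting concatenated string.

After 1 (tell()): offset=0
After 2 (seek(23, SET)): offset=23
After 3 (read(7)): returned 'W0TXG', offset=28
After 4 (seek(-21, END)): offset=7
After 5 (tell()): offset=7
After 6 (read(8)): returned 'Z02V04Z7', offset=15
After 7 (seek(-27, END)): offset=1
After 8 (seek(+4, CUR)): offset=5
After 9 (seek(-8, END)): offset=20

Answer: W0TXGZ02V04Z7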